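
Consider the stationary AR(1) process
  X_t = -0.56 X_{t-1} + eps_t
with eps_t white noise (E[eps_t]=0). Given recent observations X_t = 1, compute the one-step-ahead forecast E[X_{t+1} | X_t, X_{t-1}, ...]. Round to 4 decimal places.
E[X_{t+1} \mid \mathcal F_t] = -0.5600

For an AR(p) model X_t = c + sum_i phi_i X_{t-i} + eps_t, the
one-step-ahead conditional mean is
  E[X_{t+1} | X_t, ...] = c + sum_i phi_i X_{t+1-i}.
Substitute known values:
  E[X_{t+1} | ...] = (-0.56) * (1)
                   = -0.5600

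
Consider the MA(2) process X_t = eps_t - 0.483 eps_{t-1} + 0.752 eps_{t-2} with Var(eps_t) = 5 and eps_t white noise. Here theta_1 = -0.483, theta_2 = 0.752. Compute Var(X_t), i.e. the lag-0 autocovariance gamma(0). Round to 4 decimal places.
\gamma(0) = 8.9940

For an MA(q) process X_t = eps_t + sum_i theta_i eps_{t-i} with
Var(eps_t) = sigma^2, the variance is
  gamma(0) = sigma^2 * (1 + sum_i theta_i^2).
  sum_i theta_i^2 = (-0.483)^2 + (0.752)^2 = 0.233289 + 0.565504 = 0.798793.
  gamma(0) = 5 * (1 + 0.798793) = 5 * 1.798793 = 8.993965, which rounds to 8.9940.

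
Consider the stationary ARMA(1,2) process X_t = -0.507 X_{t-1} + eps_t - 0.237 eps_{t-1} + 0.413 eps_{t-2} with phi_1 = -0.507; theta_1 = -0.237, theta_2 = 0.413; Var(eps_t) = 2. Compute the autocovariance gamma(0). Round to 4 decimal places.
\gamma(0) = 4.7880

Multiply the model equation by X_{t-k} and take expectations. With theta_0 = psi_0 = 1 and psi_j the MA(infinity) weights, this gives
  gamma(k) - sum_i phi_i gamma(k-i) = c_k,
  c_k = sigma^2 * sum_{j=k..q} theta_j psi_{j-k}   (c_k = 0 for k > q),
using gamma(-m) = gamma(m).
psi-weights needed (psi_j = theta_j + sum_i phi_i psi_{j-i}):
  psi_1 = theta_1 + phi_1 = -0.237 + (-0.507) = -0.744
  psi_2 = theta_2 + phi_1 psi_1 = 0.413 + (-0.507)(-0.744) = 0.790208
Right-hand sides:
  c_0 = sigma^2 (1 + theta_1 psi_1 + theta_2 psi_2) = 2 * (1 + (-0.237)(-0.744) + (0.413)(0.790208)) = 2 * 1.502684 = 3.005368
  c_1 = sigma^2 (theta_1 + theta_2 psi_1) = 2 * (-0.237 + (0.413)(-0.744)) = -1.088544
  c_2 = sigma^2 theta_2 = 2 * (0.413) = 0.826
Equations for k = 0 and k = 1 (AR order 1):
  gamma(0) = phi_1 gamma(1) + c_0
  gamma(1) = phi_1 gamma(0) + c_1
Substituting the second into the first: gamma(0) (1 - phi_1^2) = c_0 + phi_1 c_1, so
  gamma(0) = (c_0 + phi_1 c_1) / (1 - phi_1^2) = (3.005368 + (-0.507)(-1.088544)) / (1 - (-0.507)^2) = 3.55726 / 0.742951 = 4.788014.
Therefore gamma(0) = 4.7880 (to 4 decimal places).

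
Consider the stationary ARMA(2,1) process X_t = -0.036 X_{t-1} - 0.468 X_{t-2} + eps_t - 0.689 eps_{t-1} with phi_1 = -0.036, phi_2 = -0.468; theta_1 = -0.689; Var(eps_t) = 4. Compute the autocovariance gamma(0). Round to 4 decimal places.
\gamma(0) = 7.7310

Multiply the model equation by X_{t-k} and take expectations. With theta_0 = psi_0 = 1 and psi_j the MA(infinity) weights, this gives
  gamma(k) - sum_i phi_i gamma(k-i) = c_k,
  c_k = sigma^2 * sum_{j=k..q} theta_j psi_{j-k}   (c_k = 0 for k > q),
using gamma(-m) = gamma(m).
psi-weights needed (psi_j = theta_j + sum_i phi_i psi_{j-i}):
  psi_1 = theta_1 + phi_1 = -0.689 + (-0.036) = -0.725
Right-hand sides:
  c_0 = sigma^2 (1 + theta_1 psi_1) = 4 * (1 + (-0.689)(-0.725)) = 4 * 1.499525 = 5.9981
  c_1 = sigma^2 theta_1 = 4 * (-0.689) = -2.756
  c_2 = 0
Equations for k = 0, 1, 2 (AR order 2, c_2 = 0):
  (E0) gamma(0) = phi_1 gamma(1) + phi_2 gamma(2) + c_0
  (E1) gamma(1) = phi_1 gamma(0) + phi_2 gamma(1) + c_1
  (E2) gamma(2) = phi_1 gamma(1) + phi_2 gamma(0)
From (E1): gamma(1) = A gamma(0) + B with
  A = phi_1 / (1 - phi_2) = -0.036 / 1.468 = -0.024523,   B = c_1 / (1 - phi_2) = -2.756 / 1.468 = -1.877384.
Insert (E2) into (E0): gamma(0) (1 - phi_2^2) = phi_1 (1 + phi_2) gamma(1) + c_0.
  phi_1 (1 + phi_2) = (-0.036)(0.532) = -0.019152,   1 - phi_2^2 = 0.780976.
Replace gamma(1) by A gamma(0) + B and collect gamma(0):
  gamma(0) [0.780976 - (-0.019152)(-0.024523)] = (-0.019152)(-1.877384) + 5.9981
  gamma(0) * 0.780506 = 6.034056
  gamma(0) = 6.034056 / 0.780506 = 7.73095.
Therefore gamma(0) = 7.7310 (to 4 decimal places).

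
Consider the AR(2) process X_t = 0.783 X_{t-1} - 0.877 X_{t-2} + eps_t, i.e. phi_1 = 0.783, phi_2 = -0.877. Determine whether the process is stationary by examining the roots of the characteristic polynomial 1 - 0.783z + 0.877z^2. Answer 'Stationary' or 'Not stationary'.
\text{Stationary}

The AR(p) characteristic polynomial is P(z) = 1 - 0.783z + 0.877z^2.
Stationarity requires all roots to lie outside the unit circle, i.e. |z| > 1 for every root.
Set 1 + (-0.783) z + (0.877) z^2 = 0, i.e. a z^2 + b z + c = 0 with a = 0.877, b = -0.783, c = 1.
Discriminant D = b^2 - 4ac = (-0.783)^2 - 4*(0.877)*1 = 0.613089 - (3.508) = -2.894911.
D < 0, so the roots are the complex-conjugate pair z = (-b +/- i sqrt(-D)) / (2a) = 0.4464 +/- 0.97i.
For a conjugate pair |z|^2 = z * conj(z) = (product of roots) = c/a = 1/(0.877) = 1.140251, so |z| = sqrt(1.140251) = 1.0678 for both roots.
Moduli of all roots: 1.0678, 1.0678.
All moduli strictly greater than 1? Yes.
Verdict: Stationary.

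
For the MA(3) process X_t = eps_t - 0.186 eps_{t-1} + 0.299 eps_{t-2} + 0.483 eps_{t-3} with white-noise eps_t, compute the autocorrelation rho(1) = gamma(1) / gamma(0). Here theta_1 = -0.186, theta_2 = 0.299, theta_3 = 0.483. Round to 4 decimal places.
\rho(1) = -0.0716

For an MA(q) process with theta_0 = 1, the autocovariance is
  gamma(k) = sigma^2 * sum_{i=0..q-k} theta_i * theta_{i+k},
and rho(k) = gamma(k) / gamma(0). Sigma^2 cancels.
  numerator   = (1)*(-0.186) + (-0.186)*(0.299) + (0.299)*(0.483) = -0.097197.
  denominator = (1)^2 + (-0.186)^2 + (0.299)^2 + (0.483)^2 = 1.357286.
  rho(1) = -0.097197 / 1.357286 = -0.0716.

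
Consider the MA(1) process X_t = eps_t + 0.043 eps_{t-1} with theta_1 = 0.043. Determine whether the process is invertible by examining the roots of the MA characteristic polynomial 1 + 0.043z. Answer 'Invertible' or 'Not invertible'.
\text{Invertible}

The MA(q) characteristic polynomial is P(z) = 1 + 0.043z.
Invertibility requires all roots to lie outside the unit circle, i.e. |z| > 1 for every root.
This is linear in z: 1 + (0.043) z = 0  =>  z = -1/(0.043) = -23.255814,  |z| = 23.255814.
Moduli of all roots: 23.2558.
All moduli strictly greater than 1? Yes.
Verdict: Invertible.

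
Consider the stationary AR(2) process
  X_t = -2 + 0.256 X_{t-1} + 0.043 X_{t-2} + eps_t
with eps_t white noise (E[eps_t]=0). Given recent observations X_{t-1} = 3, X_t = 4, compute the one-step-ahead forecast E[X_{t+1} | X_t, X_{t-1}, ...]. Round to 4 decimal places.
E[X_{t+1} \mid \mathcal F_t] = -0.8470

For an AR(p) model X_t = c + sum_i phi_i X_{t-i} + eps_t, the
one-step-ahead conditional mean is
  E[X_{t+1} | X_t, ...] = c + sum_i phi_i X_{t+1-i}.
Substitute known values:
  E[X_{t+1} | ...] = -2 + (0.256) * (4) + (0.043) * (3)
                   = -0.8470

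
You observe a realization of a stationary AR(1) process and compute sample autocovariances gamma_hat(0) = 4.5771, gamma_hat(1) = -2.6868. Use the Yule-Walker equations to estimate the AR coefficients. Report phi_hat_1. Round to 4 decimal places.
\hat\phi_{1} = -0.5870

The Yule-Walker equations for an AR(p) process read, in matrix form,
  Gamma_p phi = r_p,   with   (Gamma_p)_{ij} = gamma(|i - j|),
                       (r_p)_i = gamma(i),   i,j = 1..p.
Substitute the sample gammas (Toeplitz matrix and right-hand side of size 1):
  Gamma_p = [[4.5771]]
  r_p     = [-2.6868]
With p = 1 this is the single equation gamma(0) phi_1 = gamma(1):
  phi_hat_1 = gamma(1) / gamma(0) = -2.6868 / 4.5771 = -0.5870.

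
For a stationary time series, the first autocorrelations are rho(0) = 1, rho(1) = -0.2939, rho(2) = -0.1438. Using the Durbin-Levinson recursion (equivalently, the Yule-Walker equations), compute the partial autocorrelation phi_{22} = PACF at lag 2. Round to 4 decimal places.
\phi_{22} = -0.2519

The PACF at lag k is phi_{kk}, the last component of the solution
to the Yule-Walker system G_k phi = r_k where
  (G_k)_{ij} = rho(|i - j|), (r_k)_i = rho(i), i,j = 1..k.
Equivalently, Durbin-Levinson gives phi_{kk} iteratively:
  phi_{11} = rho(1)
  phi_{kk} = [rho(k) - sum_{j=1..k-1} phi_{k-1,j} rho(k-j)]
            / [1 - sum_{j=1..k-1} phi_{k-1,j} rho(j)],
  phi_{k,j} = phi_{k-1,j} - phi_{kk} phi_{k-1,k-j},  j = 1..k-1.
Step k = 1:
  phi_11 = rho(1) = -0.2939.
Step k = 2:
  phi_22 = [rho(2) - phi_11 rho(1)] / [1 - phi_11 rho(1)] = [-0.1438 - (-0.2939)(-0.2939)] / [1 - (-0.2939)(-0.2939)]
         = -0.23017721 / 0.91362279 = -0.2519.
Therefore phi_{22} = -0.2519.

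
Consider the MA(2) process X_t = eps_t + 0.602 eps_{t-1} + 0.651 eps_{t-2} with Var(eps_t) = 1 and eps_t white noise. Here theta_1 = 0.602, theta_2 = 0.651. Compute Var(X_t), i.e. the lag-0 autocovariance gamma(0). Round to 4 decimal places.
\gamma(0) = 1.7862

For an MA(q) process X_t = eps_t + sum_i theta_i eps_{t-i} with
Var(eps_t) = sigma^2, the variance is
  gamma(0) = sigma^2 * (1 + sum_i theta_i^2).
  sum_i theta_i^2 = (0.602)^2 + (0.651)^2 = 0.362404 + 0.423801 = 0.786205.
  gamma(0) = 1 * (1 + 0.786205) = 1 * 1.786205 = 1.786205, which rounds to 1.7862.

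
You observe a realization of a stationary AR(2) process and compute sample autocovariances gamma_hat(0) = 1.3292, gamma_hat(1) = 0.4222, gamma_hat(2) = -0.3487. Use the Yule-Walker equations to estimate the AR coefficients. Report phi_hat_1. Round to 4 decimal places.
\hat\phi_{1} = 0.4460

The Yule-Walker equations for an AR(p) process read, in matrix form,
  Gamma_p phi = r_p,   with   (Gamma_p)_{ij} = gamma(|i - j|),
                       (r_p)_i = gamma(i),   i,j = 1..p.
Substitute the sample gammas (Toeplitz matrix and right-hand side of size 2):
  Gamma_p = [[1.3292, 0.4222], [0.4222, 1.3292]]
  r_p     = [0.4222, -0.3487]
Written out:
  1.3292 phi_1 + 0.4222 phi_2 = 0.4222
  0.4222 phi_1 + 1.3292 phi_2 = -0.3487
Solve by Cramer's rule:
  det = gamma(0)^2 - gamma(1)^2 = (1.3292)^2 - (0.4222)^2 = 1.76677264 - 0.17825284 = 1.5885198
  phi_hat_1 = [gamma(1) gamma(0) - gamma(1) gamma(2)] / det = [(0.4222)(1.3292) - (0.4222)(-0.3487)] / 1.5885198 = 0.70840938 / 1.5885198 = 0.446
  phi_hat_2 = [gamma(0) gamma(2) - gamma(1)^2] / det = [(1.3292)(-0.3487) - (0.4222)^2] / 1.5885198 = -0.64174488 / 1.5885198 = -0.404
So phi_hat = [0.4460, -0.4040].
Therefore phi_hat_1 = 0.4460.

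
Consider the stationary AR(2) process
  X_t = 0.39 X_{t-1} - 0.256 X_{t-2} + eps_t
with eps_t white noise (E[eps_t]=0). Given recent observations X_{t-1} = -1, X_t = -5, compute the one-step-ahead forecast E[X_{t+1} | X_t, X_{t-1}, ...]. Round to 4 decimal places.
E[X_{t+1} \mid \mathcal F_t] = -1.6940

For an AR(p) model X_t = c + sum_i phi_i X_{t-i} + eps_t, the
one-step-ahead conditional mean is
  E[X_{t+1} | X_t, ...] = c + sum_i phi_i X_{t+1-i}.
Substitute known values:
  E[X_{t+1} | ...] = (0.39) * (-5) + (-0.256) * (-1)
                   = -1.6940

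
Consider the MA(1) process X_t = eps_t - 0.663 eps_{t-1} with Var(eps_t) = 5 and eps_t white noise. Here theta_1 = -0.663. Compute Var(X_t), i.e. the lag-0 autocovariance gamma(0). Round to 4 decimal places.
\gamma(0) = 7.1978

For an MA(q) process X_t = eps_t + sum_i theta_i eps_{t-i} with
Var(eps_t) = sigma^2, the variance is
  gamma(0) = sigma^2 * (1 + sum_i theta_i^2).
  sum_i theta_i^2 = (-0.663)^2 = 0.439569.
  gamma(0) = 5 * (1 + 0.439569) = 5 * 1.439569 = 7.197845, which rounds to 7.1978.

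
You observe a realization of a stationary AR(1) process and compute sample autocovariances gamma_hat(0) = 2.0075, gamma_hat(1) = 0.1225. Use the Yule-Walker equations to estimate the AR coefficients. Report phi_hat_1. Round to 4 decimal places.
\hat\phi_{1} = 0.0610

The Yule-Walker equations for an AR(p) process read, in matrix form,
  Gamma_p phi = r_p,   with   (Gamma_p)_{ij} = gamma(|i - j|),
                       (r_p)_i = gamma(i),   i,j = 1..p.
Substitute the sample gammas (Toeplitz matrix and right-hand side of size 1):
  Gamma_p = [[2.0075]]
  r_p     = [0.1225]
With p = 1 this is the single equation gamma(0) phi_1 = gamma(1):
  phi_hat_1 = gamma(1) / gamma(0) = 0.1225 / 2.0075 = 0.0610.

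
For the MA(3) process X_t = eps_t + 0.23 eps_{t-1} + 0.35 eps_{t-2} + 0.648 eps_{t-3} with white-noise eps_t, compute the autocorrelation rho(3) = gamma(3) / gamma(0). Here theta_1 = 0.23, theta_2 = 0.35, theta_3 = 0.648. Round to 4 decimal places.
\rho(3) = 0.4062

For an MA(q) process with theta_0 = 1, the autocovariance is
  gamma(k) = sigma^2 * sum_{i=0..q-k} theta_i * theta_{i+k},
and rho(k) = gamma(k) / gamma(0). Sigma^2 cancels.
  numerator   = (1)*(0.648) = 0.648.
  denominator = (1)^2 + (0.23)^2 + (0.35)^2 + (0.648)^2 = 1.595304.
  rho(3) = 0.648 / 1.595304 = 0.4062.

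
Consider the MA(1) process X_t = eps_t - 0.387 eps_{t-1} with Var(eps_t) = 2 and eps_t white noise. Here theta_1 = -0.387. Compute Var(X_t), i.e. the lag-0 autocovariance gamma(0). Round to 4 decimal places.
\gamma(0) = 2.2995

For an MA(q) process X_t = eps_t + sum_i theta_i eps_{t-i} with
Var(eps_t) = sigma^2, the variance is
  gamma(0) = sigma^2 * (1 + sum_i theta_i^2).
  sum_i theta_i^2 = (-0.387)^2 = 0.149769.
  gamma(0) = 2 * (1 + 0.149769) = 2 * 1.149769 = 2.299538, which rounds to 2.2995.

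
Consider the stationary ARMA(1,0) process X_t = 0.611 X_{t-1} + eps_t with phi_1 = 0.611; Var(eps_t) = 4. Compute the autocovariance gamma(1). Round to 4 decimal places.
\gamma(1) = 3.8999

Multiply the model equation by X_{t-k} and take expectations. With theta_0 = psi_0 = 1 and psi_j the MA(infinity) weights, this gives
  gamma(k) - sum_i phi_i gamma(k-i) = c_k,
  c_k = sigma^2 * sum_{j=k..q} theta_j psi_{j-k}   (c_k = 0 for k > q),
using gamma(-m) = gamma(m).
Pure AR (q = 0): c_0 = sigma^2 = 4, c_k = 0 for k >= 1.
Equations for k = 0 and k = 1 (AR order 1):
  gamma(0) = phi_1 gamma(1) + c_0
  gamma(1) = phi_1 gamma(0) + c_1
Substituting the second into the first: gamma(0) (1 - phi_1^2) = c_0 + phi_1 c_1, so
  gamma(0) = c_0 / (1 - phi_1^2) = 4 / (1 - (0.611)^2) = 4 / 0.626679 = 6.382853.
  gamma(1) = phi_1 gamma(0) = (0.611)(6.382853) = 3.899923.
Therefore gamma(1) = 3.8999 (to 4 decimal places).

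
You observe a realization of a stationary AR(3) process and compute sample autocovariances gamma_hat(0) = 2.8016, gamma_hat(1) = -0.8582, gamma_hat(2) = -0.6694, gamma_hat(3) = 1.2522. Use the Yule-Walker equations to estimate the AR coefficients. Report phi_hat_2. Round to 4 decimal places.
\hat\phi_{2} = -0.2420

The Yule-Walker equations for an AR(p) process read, in matrix form,
  Gamma_p phi = r_p,   with   (Gamma_p)_{ij} = gamma(|i - j|),
                       (r_p)_i = gamma(i),   i,j = 1..p.
Substitute the sample gammas (Toeplitz matrix and right-hand side of size 3):
  Gamma_p = [[2.8016, -0.8582, -0.6694], [-0.8582, 2.8016, -0.8582], [-0.6694, -0.8582, 2.8016]]
  r_p     = [-0.8582, -0.6694, 1.2522]
Written out (R1..R3):
  (R1) 2.8016 phi_1 - 0.8582 phi_2 - 0.6694 phi_3 = -0.8582
  (R2) -0.8582 phi_1 + 2.8016 phi_2 - 0.8582 phi_3 = -0.6694
  (R3) -0.6694 phi_1 - 0.8582 phi_2 + 2.8016 phi_3 = 1.2522
Gaussian elimination:
  R2 <- R2 - (-0.8582/2.8016) R1 = R2 - (-0.306325) R1:  2.538712 phi_2 - 1.063254 phi_3 = -0.932288
  R3 <- R3 - (-0.6694/2.8016) R1 = R3 - (-0.238935) R1:  -1.063254 phi_2 + 2.641657 phi_3 = 1.047146
  R3 <- R3 - (-1.063254/2.538712) R2 = R3 - (-0.418816) R2:  2.196349 phi_3 = 0.656689
Back-substitution:
  phi_hat_3 = 0.656689 / 2.196349 = 0.298991
  phi_hat_2 = (-0.932288 - (-1.063254)(0.298991)) / 2.538712 = -0.242006
  phi_hat_1 = (-0.8582 - (-0.8582)(-0.242006) - (-0.6694)(0.298991)) / 2.8016 = -0.309018
So phi_hat = [-0.3090, -0.2420, 0.2990].
Therefore phi_hat_2 = -0.2420.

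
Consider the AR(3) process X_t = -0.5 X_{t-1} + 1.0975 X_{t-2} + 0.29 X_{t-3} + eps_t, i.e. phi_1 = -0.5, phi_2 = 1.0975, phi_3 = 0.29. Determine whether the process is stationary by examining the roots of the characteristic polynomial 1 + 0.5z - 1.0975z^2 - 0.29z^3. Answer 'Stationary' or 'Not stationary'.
\text{Not stationary}

The AR(p) characteristic polynomial is P(z) = 1 + 0.5z - 1.0975z^2 - 0.29z^3.
Stationarity requires all roots to lie outside the unit circle, i.e. |z| > 1 for every root.
Degree 3: look for a simple real root z0 first, then factor out (1 - z/z0) and solve the remaining quadratic.
Testing z0 = -4: P(-4) = 1 + (0.5)(-4) + (-1.0975)(-4)^2 + (-0.29)(-4)^3
  = 1 + (-2) + (-17.56) + (18.56) = 0.  So z_0 = -4 is a root, |z_0| = 4.
Divide out the factor (1 + 0.25 z) = (1 - z/z0) (since 1/z0 = -0.25):
  P(z) = (1 + 0.25 z)(1 + (0.25) z + (-1.16) z^2)
  [check: z-coef 0.25 - (-0.25) = 0.5; z^2-coef -1.16 - (-0.25)(0.25) = -1.0975; z^3-coef -(-0.25)(-1.16) = -0.29.]
Remaining roots from the quadratic factor 1 + (0.25) z + (-1.16) z^2:
  Set 1 + (0.25) z + (-1.16) z^2 = 0, i.e. a z^2 + b z + c = 0 with a = -1.16, b = 0.25, c = 1.
  Discriminant D = b^2 - 4ac = (0.25)^2 - 4*(-1.16)*1 = 0.0625 - (-4.64) = 4.7025.
  D >= 0, so the roots are real: z = (-b +/- sqrt(D)) / (2a) = (-0.25 +/- 2.168525) / (-2.32).
    z_1 = (-0.25 + 2.168525) / (-2.32) = -0.827,   |z_1| = 0.827.
    z_2 = (-0.25 - 2.168525) / (-2.32) = 1.0425,   |z_2| = 1.0425.
Moduli of all roots: 4.0000, 0.8270, 1.0425.
All moduli strictly greater than 1? No.
Verdict: Not stationary.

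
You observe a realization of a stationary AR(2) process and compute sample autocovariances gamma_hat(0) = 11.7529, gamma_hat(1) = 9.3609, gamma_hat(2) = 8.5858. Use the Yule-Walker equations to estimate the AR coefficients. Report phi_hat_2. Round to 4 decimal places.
\hat\phi_{2} = 0.2630

The Yule-Walker equations for an AR(p) process read, in matrix form,
  Gamma_p phi = r_p,   with   (Gamma_p)_{ij} = gamma(|i - j|),
                       (r_p)_i = gamma(i),   i,j = 1..p.
Substitute the sample gammas (Toeplitz matrix and right-hand side of size 2):
  Gamma_p = [[11.7529, 9.3609], [9.3609, 11.7529]]
  r_p     = [9.3609, 8.5858]
Written out:
  11.7529 phi_1 + 9.3609 phi_2 = 9.3609
  9.3609 phi_1 + 11.7529 phi_2 = 8.5858
Solve by Cramer's rule:
  det = gamma(0)^2 - gamma(1)^2 = (11.7529)^2 - (9.3609)^2 = 138.13065841 - 87.62644881 = 50.5042096
  phi_hat_1 = [gamma(1) gamma(0) - gamma(1) gamma(2)] / det = [(9.3609)(11.7529) - (9.3609)(8.5858)] / 50.5042096 = 29.64690639 / 50.5042096 = 0.587
  phi_hat_2 = [gamma(0) gamma(2) - gamma(1)^2] / det = [(11.7529)(8.5858) - (9.3609)^2] / 50.5042096 = 13.28160001 / 50.5042096 = 0.263
So phi_hat = [0.5870, 0.2630].
Therefore phi_hat_2 = 0.2630.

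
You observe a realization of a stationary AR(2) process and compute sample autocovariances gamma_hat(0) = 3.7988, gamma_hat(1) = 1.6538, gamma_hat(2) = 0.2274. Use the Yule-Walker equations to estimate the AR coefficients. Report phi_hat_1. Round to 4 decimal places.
\hat\phi_{1} = 0.5050

The Yule-Walker equations for an AR(p) process read, in matrix form,
  Gamma_p phi = r_p,   with   (Gamma_p)_{ij} = gamma(|i - j|),
                       (r_p)_i = gamma(i),   i,j = 1..p.
Substitute the sample gammas (Toeplitz matrix and right-hand side of size 2):
  Gamma_p = [[3.7988, 1.6538], [1.6538, 3.7988]]
  r_p     = [1.6538, 0.2274]
Written out:
  3.7988 phi_1 + 1.6538 phi_2 = 1.6538
  1.6538 phi_1 + 3.7988 phi_2 = 0.2274
Solve by Cramer's rule:
  det = gamma(0)^2 - gamma(1)^2 = (3.7988)^2 - (1.6538)^2 = 14.43088144 - 2.73505444 = 11.695827
  phi_hat_1 = [gamma(1) gamma(0) - gamma(1) gamma(2)] / det = [(1.6538)(3.7988) - (1.6538)(0.2274)] / 11.695827 = 5.90638132 / 11.695827 = 0.505
  phi_hat_2 = [gamma(0) gamma(2) - gamma(1)^2] / det = [(3.7988)(0.2274) - (1.6538)^2] / 11.695827 = -1.87120732 / 11.695827 = -0.16
So phi_hat = [0.5050, -0.1600].
Therefore phi_hat_1 = 0.5050.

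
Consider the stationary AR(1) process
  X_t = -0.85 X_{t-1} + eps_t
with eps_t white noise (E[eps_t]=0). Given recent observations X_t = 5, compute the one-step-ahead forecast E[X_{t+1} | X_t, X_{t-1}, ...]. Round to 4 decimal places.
E[X_{t+1} \mid \mathcal F_t] = -4.2500

For an AR(p) model X_t = c + sum_i phi_i X_{t-i} + eps_t, the
one-step-ahead conditional mean is
  E[X_{t+1} | X_t, ...] = c + sum_i phi_i X_{t+1-i}.
Substitute known values:
  E[X_{t+1} | ...] = (-0.85) * (5)
                   = -4.2500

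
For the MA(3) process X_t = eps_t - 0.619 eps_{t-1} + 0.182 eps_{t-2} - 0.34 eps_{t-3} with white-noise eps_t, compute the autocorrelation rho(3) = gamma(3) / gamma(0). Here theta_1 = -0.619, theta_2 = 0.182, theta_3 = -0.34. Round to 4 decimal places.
\rho(3) = -0.2219

For an MA(q) process with theta_0 = 1, the autocovariance is
  gamma(k) = sigma^2 * sum_{i=0..q-k} theta_i * theta_{i+k},
and rho(k) = gamma(k) / gamma(0). Sigma^2 cancels.
  numerator   = (1)*(-0.34) = -0.34.
  denominator = (1)^2 + (-0.619)^2 + (0.182)^2 + (-0.34)^2 = 1.531885.
  rho(3) = -0.34 / 1.531885 = -0.2219.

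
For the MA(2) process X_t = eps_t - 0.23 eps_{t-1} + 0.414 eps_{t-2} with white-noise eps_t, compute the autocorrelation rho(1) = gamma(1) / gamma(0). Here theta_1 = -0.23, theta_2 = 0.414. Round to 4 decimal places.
\rho(1) = -0.2656

For an MA(q) process with theta_0 = 1, the autocovariance is
  gamma(k) = sigma^2 * sum_{i=0..q-k} theta_i * theta_{i+k},
and rho(k) = gamma(k) / gamma(0). Sigma^2 cancels.
  numerator   = (1)*(-0.23) + (-0.23)*(0.414) = -0.32522.
  denominator = (1)^2 + (-0.23)^2 + (0.414)^2 = 1.224296.
  rho(1) = -0.32522 / 1.224296 = -0.2656.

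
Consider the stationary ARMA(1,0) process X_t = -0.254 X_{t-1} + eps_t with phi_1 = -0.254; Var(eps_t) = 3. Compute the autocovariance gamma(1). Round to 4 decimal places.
\gamma(1) = -0.8146

Multiply the model equation by X_{t-k} and take expectations. With theta_0 = psi_0 = 1 and psi_j the MA(infinity) weights, this gives
  gamma(k) - sum_i phi_i gamma(k-i) = c_k,
  c_k = sigma^2 * sum_{j=k..q} theta_j psi_{j-k}   (c_k = 0 for k > q),
using gamma(-m) = gamma(m).
Pure AR (q = 0): c_0 = sigma^2 = 3, c_k = 0 for k >= 1.
Equations for k = 0 and k = 1 (AR order 1):
  gamma(0) = phi_1 gamma(1) + c_0
  gamma(1) = phi_1 gamma(0) + c_1
Substituting the second into the first: gamma(0) (1 - phi_1^2) = c_0 + phi_1 c_1, so
  gamma(0) = c_0 / (1 - phi_1^2) = 3 / (1 - (-0.254)^2) = 3 / 0.935484 = 3.206896.
  gamma(1) = phi_1 gamma(0) = (-0.254)(3.206896) = -0.814552.
Therefore gamma(1) = -0.8146 (to 4 decimal places).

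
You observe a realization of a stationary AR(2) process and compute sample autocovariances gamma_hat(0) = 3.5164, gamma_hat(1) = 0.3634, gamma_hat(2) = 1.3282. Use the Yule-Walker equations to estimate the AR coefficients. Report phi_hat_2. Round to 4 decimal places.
\hat\phi_{2} = 0.3710

The Yule-Walker equations for an AR(p) process read, in matrix form,
  Gamma_p phi = r_p,   with   (Gamma_p)_{ij} = gamma(|i - j|),
                       (r_p)_i = gamma(i),   i,j = 1..p.
Substitute the sample gammas (Toeplitz matrix and right-hand side of size 2):
  Gamma_p = [[3.5164, 0.3634], [0.3634, 3.5164]]
  r_p     = [0.3634, 1.3282]
Written out:
  3.5164 phi_1 + 0.3634 phi_2 = 0.3634
  0.3634 phi_1 + 3.5164 phi_2 = 1.3282
Solve by Cramer's rule:
  det = gamma(0)^2 - gamma(1)^2 = (3.5164)^2 - (0.3634)^2 = 12.36506896 - 0.13205956 = 12.2330094
  phi_hat_1 = [gamma(1) gamma(0) - gamma(1) gamma(2)] / det = [(0.3634)(3.5164) - (0.3634)(1.3282)] / 12.2330094 = 0.79519188 / 12.2330094 = 0.065
  phi_hat_2 = [gamma(0) gamma(2) - gamma(1)^2] / det = [(3.5164)(1.3282) - (0.3634)^2] / 12.2330094 = 4.53842292 / 12.2330094 = 0.371
So phi_hat = [0.0650, 0.3710].
Therefore phi_hat_2 = 0.3710.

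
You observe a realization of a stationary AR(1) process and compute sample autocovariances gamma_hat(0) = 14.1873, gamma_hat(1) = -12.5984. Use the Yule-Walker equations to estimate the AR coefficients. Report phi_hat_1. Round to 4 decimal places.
\hat\phi_{1} = -0.8880

The Yule-Walker equations for an AR(p) process read, in matrix form,
  Gamma_p phi = r_p,   with   (Gamma_p)_{ij} = gamma(|i - j|),
                       (r_p)_i = gamma(i),   i,j = 1..p.
Substitute the sample gammas (Toeplitz matrix and right-hand side of size 1):
  Gamma_p = [[14.1873]]
  r_p     = [-12.5984]
With p = 1 this is the single equation gamma(0) phi_1 = gamma(1):
  phi_hat_1 = gamma(1) / gamma(0) = -12.5984 / 14.1873 = -0.8880.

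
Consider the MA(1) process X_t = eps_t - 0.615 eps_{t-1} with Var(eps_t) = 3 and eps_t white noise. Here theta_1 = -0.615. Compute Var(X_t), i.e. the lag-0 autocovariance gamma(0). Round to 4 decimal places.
\gamma(0) = 4.1347

For an MA(q) process X_t = eps_t + sum_i theta_i eps_{t-i} with
Var(eps_t) = sigma^2, the variance is
  gamma(0) = sigma^2 * (1 + sum_i theta_i^2).
  sum_i theta_i^2 = (-0.615)^2 = 0.378225.
  gamma(0) = 3 * (1 + 0.378225) = 3 * 1.378225 = 4.134675, which rounds to 4.1347.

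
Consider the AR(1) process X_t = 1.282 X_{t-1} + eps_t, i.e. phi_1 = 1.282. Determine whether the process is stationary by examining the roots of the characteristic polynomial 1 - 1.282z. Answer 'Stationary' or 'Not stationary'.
\text{Not stationary}

The AR(p) characteristic polynomial is P(z) = 1 - 1.282z.
Stationarity requires all roots to lie outside the unit circle, i.e. |z| > 1 for every root.
This is linear in z: 1 + (-1.282) z = 0  =>  z = -1/(-1.282) = 0.780031,  |z| = 0.780031.
Moduli of all roots: 0.7800.
All moduli strictly greater than 1? No.
Verdict: Not stationary.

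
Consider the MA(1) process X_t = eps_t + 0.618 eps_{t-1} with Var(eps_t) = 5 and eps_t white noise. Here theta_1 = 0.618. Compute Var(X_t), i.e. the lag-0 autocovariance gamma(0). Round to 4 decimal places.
\gamma(0) = 6.9096

For an MA(q) process X_t = eps_t + sum_i theta_i eps_{t-i} with
Var(eps_t) = sigma^2, the variance is
  gamma(0) = sigma^2 * (1 + sum_i theta_i^2).
  sum_i theta_i^2 = (0.618)^2 = 0.381924.
  gamma(0) = 5 * (1 + 0.381924) = 5 * 1.381924 = 6.90962, which rounds to 6.9096.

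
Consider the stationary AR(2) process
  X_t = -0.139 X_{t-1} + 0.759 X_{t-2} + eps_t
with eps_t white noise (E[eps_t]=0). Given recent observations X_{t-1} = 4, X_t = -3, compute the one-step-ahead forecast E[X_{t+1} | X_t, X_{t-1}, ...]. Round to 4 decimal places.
E[X_{t+1} \mid \mathcal F_t] = 3.4530

For an AR(p) model X_t = c + sum_i phi_i X_{t-i} + eps_t, the
one-step-ahead conditional mean is
  E[X_{t+1} | X_t, ...] = c + sum_i phi_i X_{t+1-i}.
Substitute known values:
  E[X_{t+1} | ...] = (-0.139) * (-3) + (0.759) * (4)
                   = 3.4530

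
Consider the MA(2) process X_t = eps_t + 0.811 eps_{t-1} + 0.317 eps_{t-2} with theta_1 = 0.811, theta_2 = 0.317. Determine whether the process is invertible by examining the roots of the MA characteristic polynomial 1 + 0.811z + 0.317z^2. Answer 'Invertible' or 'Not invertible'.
\text{Invertible}

The MA(q) characteristic polynomial is P(z) = 1 + 0.811z + 0.317z^2.
Invertibility requires all roots to lie outside the unit circle, i.e. |z| > 1 for every root.
Set 1 + (0.811) z + (0.317) z^2 = 0, i.e. a z^2 + b z + c = 0 with a = 0.317, b = 0.811, c = 1.
Discriminant D = b^2 - 4ac = (0.811)^2 - 4*(0.317)*1 = 0.657721 - (1.268) = -0.610279.
D < 0, so the roots are the complex-conjugate pair z = (-b +/- i sqrt(-D)) / (2a) = -1.2792 +/- 1.2322i.
For a conjugate pair |z|^2 = z * conj(z) = (product of roots) = c/a = 1/(0.317) = 3.154574, so |z| = sqrt(3.154574) = 1.7761 for both roots.
Moduli of all roots: 1.7761, 1.7761.
All moduli strictly greater than 1? Yes.
Verdict: Invertible.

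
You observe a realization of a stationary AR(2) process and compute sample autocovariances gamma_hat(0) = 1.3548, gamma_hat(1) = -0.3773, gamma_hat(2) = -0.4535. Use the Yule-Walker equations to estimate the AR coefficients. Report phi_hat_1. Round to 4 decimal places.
\hat\phi_{1} = -0.4030

The Yule-Walker equations for an AR(p) process read, in matrix form,
  Gamma_p phi = r_p,   with   (Gamma_p)_{ij} = gamma(|i - j|),
                       (r_p)_i = gamma(i),   i,j = 1..p.
Substitute the sample gammas (Toeplitz matrix and right-hand side of size 2):
  Gamma_p = [[1.3548, -0.3773], [-0.3773, 1.3548]]
  r_p     = [-0.3773, -0.4535]
Written out:
  1.3548 phi_1 - 0.3773 phi_2 = -0.3773
  -0.3773 phi_1 + 1.3548 phi_2 = -0.4535
Solve by Cramer's rule:
  det = gamma(0)^2 - gamma(1)^2 = (1.3548)^2 - (-0.3773)^2 = 1.83548304 - 0.14235529 = 1.69312775
  phi_hat_1 = [gamma(1) gamma(0) - gamma(1) gamma(2)] / det = [(-0.3773)(1.3548) - (-0.3773)(-0.4535)] / 1.69312775 = -0.68227159 / 1.69312775 = -0.403
  phi_hat_2 = [gamma(0) gamma(2) - gamma(1)^2] / det = [(1.3548)(-0.4535) - (-0.3773)^2] / 1.69312775 = -0.75675709 / 1.69312775 = -0.447
So phi_hat = [-0.4030, -0.4470].
Therefore phi_hat_1 = -0.4030.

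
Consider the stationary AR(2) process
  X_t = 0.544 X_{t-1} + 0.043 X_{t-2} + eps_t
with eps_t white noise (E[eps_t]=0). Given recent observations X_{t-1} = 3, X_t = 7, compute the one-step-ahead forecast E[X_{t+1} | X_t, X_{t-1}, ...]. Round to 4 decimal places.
E[X_{t+1} \mid \mathcal F_t] = 3.9370

For an AR(p) model X_t = c + sum_i phi_i X_{t-i} + eps_t, the
one-step-ahead conditional mean is
  E[X_{t+1} | X_t, ...] = c + sum_i phi_i X_{t+1-i}.
Substitute known values:
  E[X_{t+1} | ...] = (0.544) * (7) + (0.043) * (3)
                   = 3.9370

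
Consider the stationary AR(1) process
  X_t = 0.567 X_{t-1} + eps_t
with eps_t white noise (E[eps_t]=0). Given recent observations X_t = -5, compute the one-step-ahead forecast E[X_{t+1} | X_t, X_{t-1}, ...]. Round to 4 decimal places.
E[X_{t+1} \mid \mathcal F_t] = -2.8350

For an AR(p) model X_t = c + sum_i phi_i X_{t-i} + eps_t, the
one-step-ahead conditional mean is
  E[X_{t+1} | X_t, ...] = c + sum_i phi_i X_{t+1-i}.
Substitute known values:
  E[X_{t+1} | ...] = (0.567) * (-5)
                   = -2.8350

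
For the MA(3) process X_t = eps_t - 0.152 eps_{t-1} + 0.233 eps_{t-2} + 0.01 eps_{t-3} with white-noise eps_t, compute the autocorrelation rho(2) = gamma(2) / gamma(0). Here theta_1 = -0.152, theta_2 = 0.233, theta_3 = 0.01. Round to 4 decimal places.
\rho(2) = 0.2148

For an MA(q) process with theta_0 = 1, the autocovariance is
  gamma(k) = sigma^2 * sum_{i=0..q-k} theta_i * theta_{i+k},
and rho(k) = gamma(k) / gamma(0). Sigma^2 cancels.
  numerator   = (1)*(0.233) + (-0.152)*(0.01) = 0.23148.
  denominator = (1)^2 + (-0.152)^2 + (0.233)^2 + (0.01)^2 = 1.077493.
  rho(2) = 0.23148 / 1.077493 = 0.2148.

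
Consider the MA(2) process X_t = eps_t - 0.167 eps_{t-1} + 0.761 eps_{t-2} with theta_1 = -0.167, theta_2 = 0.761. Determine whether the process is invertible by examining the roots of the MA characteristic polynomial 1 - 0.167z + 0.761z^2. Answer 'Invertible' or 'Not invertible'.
\text{Invertible}

The MA(q) characteristic polynomial is P(z) = 1 - 0.167z + 0.761z^2.
Invertibility requires all roots to lie outside the unit circle, i.e. |z| > 1 for every root.
Set 1 + (-0.167) z + (0.761) z^2 = 0, i.e. a z^2 + b z + c = 0 with a = 0.761, b = -0.167, c = 1.
Discriminant D = b^2 - 4ac = (-0.167)^2 - 4*(0.761)*1 = 0.027889 - (3.044) = -3.016111.
D < 0, so the roots are the complex-conjugate pair z = (-b +/- i sqrt(-D)) / (2a) = 0.1097 +/- 1.1411i.
For a conjugate pair |z|^2 = z * conj(z) = (product of roots) = c/a = 1/(0.761) = 1.31406, so |z| = sqrt(1.31406) = 1.1463 for both roots.
Moduli of all roots: 1.1463, 1.1463.
All moduli strictly greater than 1? Yes.
Verdict: Invertible.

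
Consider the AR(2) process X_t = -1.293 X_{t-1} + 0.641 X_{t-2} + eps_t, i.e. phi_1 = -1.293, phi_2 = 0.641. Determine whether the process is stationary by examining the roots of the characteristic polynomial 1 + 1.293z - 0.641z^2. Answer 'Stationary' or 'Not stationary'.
\text{Not stationary}

The AR(p) characteristic polynomial is P(z) = 1 + 1.293z - 0.641z^2.
Stationarity requires all roots to lie outside the unit circle, i.e. |z| > 1 for every root.
Set 1 + (1.293) z + (-0.641) z^2 = 0, i.e. a z^2 + b z + c = 0 with a = -0.641, b = 1.293, c = 1.
Discriminant D = b^2 - 4ac = (1.293)^2 - 4*(-0.641)*1 = 1.671849 - (-2.564) = 4.235849.
D >= 0, so the roots are real: z = (-b +/- sqrt(D)) / (2a) = (-1.293 +/- 2.058118) / (-1.282).
  z_1 = (-1.293 + 2.058118) / (-1.282) = -0.5968,   |z_1| = 0.5968.
  z_2 = (-1.293 - 2.058118) / (-1.282) = 2.614,   |z_2| = 2.614.
Moduli of all roots: 0.5968, 2.6140.
All moduli strictly greater than 1? No.
Verdict: Not stationary.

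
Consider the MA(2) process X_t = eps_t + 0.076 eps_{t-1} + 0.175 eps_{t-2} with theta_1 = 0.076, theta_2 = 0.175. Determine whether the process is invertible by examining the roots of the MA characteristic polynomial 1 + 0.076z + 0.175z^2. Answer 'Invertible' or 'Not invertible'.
\text{Invertible}

The MA(q) characteristic polynomial is P(z) = 1 + 0.076z + 0.175z^2.
Invertibility requires all roots to lie outside the unit circle, i.e. |z| > 1 for every root.
Set 1 + (0.076) z + (0.175) z^2 = 0, i.e. a z^2 + b z + c = 0 with a = 0.175, b = 0.076, c = 1.
Discriminant D = b^2 - 4ac = (0.076)^2 - 4*(0.175)*1 = 0.005776 - (0.7) = -0.694224.
D < 0, so the roots are the complex-conjugate pair z = (-b +/- i sqrt(-D)) / (2a) = -0.2171 +/- 2.3806i.
For a conjugate pair |z|^2 = z * conj(z) = (product of roots) = c/a = 1/(0.175) = 5.714286, so |z| = sqrt(5.714286) = 2.3905 for both roots.
Moduli of all roots: 2.3905, 2.3905.
All moduli strictly greater than 1? Yes.
Verdict: Invertible.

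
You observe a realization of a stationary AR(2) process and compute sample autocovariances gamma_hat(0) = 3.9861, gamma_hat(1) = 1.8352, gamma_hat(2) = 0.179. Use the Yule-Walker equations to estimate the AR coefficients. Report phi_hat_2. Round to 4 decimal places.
\hat\phi_{2} = -0.2120

The Yule-Walker equations for an AR(p) process read, in matrix form,
  Gamma_p phi = r_p,   with   (Gamma_p)_{ij} = gamma(|i - j|),
                       (r_p)_i = gamma(i),   i,j = 1..p.
Substitute the sample gammas (Toeplitz matrix and right-hand side of size 2):
  Gamma_p = [[3.9861, 1.8352], [1.8352, 3.9861]]
  r_p     = [1.8352, 0.179]
Written out:
  3.9861 phi_1 + 1.8352 phi_2 = 1.8352
  1.8352 phi_1 + 3.9861 phi_2 = 0.179
Solve by Cramer's rule:
  det = gamma(0)^2 - gamma(1)^2 = (3.9861)^2 - (1.8352)^2 = 15.88899321 - 3.36795904 = 12.52103417
  phi_hat_1 = [gamma(1) gamma(0) - gamma(1) gamma(2)] / det = [(1.8352)(3.9861) - (1.8352)(0.179)] / 12.52103417 = 6.98678992 / 12.52103417 = 0.558
  phi_hat_2 = [gamma(0) gamma(2) - gamma(1)^2] / det = [(3.9861)(0.179) - (1.8352)^2] / 12.52103417 = -2.65444714 / 12.52103417 = -0.212
So phi_hat = [0.5580, -0.2120].
Therefore phi_hat_2 = -0.2120.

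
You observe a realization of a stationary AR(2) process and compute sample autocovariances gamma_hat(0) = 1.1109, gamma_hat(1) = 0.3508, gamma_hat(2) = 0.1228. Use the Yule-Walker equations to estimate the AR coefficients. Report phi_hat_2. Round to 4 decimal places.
\hat\phi_{2} = 0.0120

The Yule-Walker equations for an AR(p) process read, in matrix form,
  Gamma_p phi = r_p,   with   (Gamma_p)_{ij} = gamma(|i - j|),
                       (r_p)_i = gamma(i),   i,j = 1..p.
Substitute the sample gammas (Toeplitz matrix and right-hand side of size 2):
  Gamma_p = [[1.1109, 0.3508], [0.3508, 1.1109]]
  r_p     = [0.3508, 0.1228]
Written out:
  1.1109 phi_1 + 0.3508 phi_2 = 0.3508
  0.3508 phi_1 + 1.1109 phi_2 = 0.1228
Solve by Cramer's rule:
  det = gamma(0)^2 - gamma(1)^2 = (1.1109)^2 - (0.3508)^2 = 1.23409881 - 0.12306064 = 1.11103817
  phi_hat_1 = [gamma(1) gamma(0) - gamma(1) gamma(2)] / det = [(0.3508)(1.1109) - (0.3508)(0.1228)] / 1.11103817 = 0.34662548 / 1.11103817 = 0.312
  phi_hat_2 = [gamma(0) gamma(2) - gamma(1)^2] / det = [(1.1109)(0.1228) - (0.3508)^2] / 1.11103817 = 0.01335788 / 1.11103817 = 0.012
So phi_hat = [0.3120, 0.0120].
Therefore phi_hat_2 = 0.0120.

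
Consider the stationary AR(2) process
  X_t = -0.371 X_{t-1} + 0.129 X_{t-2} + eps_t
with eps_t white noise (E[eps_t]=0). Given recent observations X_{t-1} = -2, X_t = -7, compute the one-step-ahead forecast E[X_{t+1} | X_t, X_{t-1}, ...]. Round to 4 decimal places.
E[X_{t+1} \mid \mathcal F_t] = 2.3390

For an AR(p) model X_t = c + sum_i phi_i X_{t-i} + eps_t, the
one-step-ahead conditional mean is
  E[X_{t+1} | X_t, ...] = c + sum_i phi_i X_{t+1-i}.
Substitute known values:
  E[X_{t+1} | ...] = (-0.371) * (-7) + (0.129) * (-2)
                   = 2.3390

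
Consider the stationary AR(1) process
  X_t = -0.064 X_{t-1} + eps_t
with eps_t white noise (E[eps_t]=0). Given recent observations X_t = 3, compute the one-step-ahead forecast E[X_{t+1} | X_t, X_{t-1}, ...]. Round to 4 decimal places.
E[X_{t+1} \mid \mathcal F_t] = -0.1920

For an AR(p) model X_t = c + sum_i phi_i X_{t-i} + eps_t, the
one-step-ahead conditional mean is
  E[X_{t+1} | X_t, ...] = c + sum_i phi_i X_{t+1-i}.
Substitute known values:
  E[X_{t+1} | ...] = (-0.064) * (3)
                   = -0.1920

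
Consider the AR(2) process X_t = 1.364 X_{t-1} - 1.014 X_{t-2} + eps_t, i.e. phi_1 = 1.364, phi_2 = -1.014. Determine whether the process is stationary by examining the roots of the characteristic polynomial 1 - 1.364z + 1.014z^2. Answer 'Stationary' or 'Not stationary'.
\text{Not stationary}

The AR(p) characteristic polynomial is P(z) = 1 - 1.364z + 1.014z^2.
Stationarity requires all roots to lie outside the unit circle, i.e. |z| > 1 for every root.
Set 1 + (-1.364) z + (1.014) z^2 = 0, i.e. a z^2 + b z + c = 0 with a = 1.014, b = -1.364, c = 1.
Discriminant D = b^2 - 4ac = (-1.364)^2 - 4*(1.014)*1 = 1.860496 - (4.056) = -2.195504.
D < 0, so the roots are the complex-conjugate pair z = (-b +/- i sqrt(-D)) / (2a) = 0.6726 +/- 0.7306i.
For a conjugate pair |z|^2 = z * conj(z) = (product of roots) = c/a = 1/(1.014) = 0.986193, so |z| = sqrt(0.986193) = 0.9931 for both roots.
Moduli of all roots: 0.9931, 0.9931.
All moduli strictly greater than 1? No.
Verdict: Not stationary.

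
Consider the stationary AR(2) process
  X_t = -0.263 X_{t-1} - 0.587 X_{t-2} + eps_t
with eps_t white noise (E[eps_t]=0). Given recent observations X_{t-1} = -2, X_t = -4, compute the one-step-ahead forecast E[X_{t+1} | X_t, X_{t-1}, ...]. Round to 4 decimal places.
E[X_{t+1} \mid \mathcal F_t] = 2.2260

For an AR(p) model X_t = c + sum_i phi_i X_{t-i} + eps_t, the
one-step-ahead conditional mean is
  E[X_{t+1} | X_t, ...] = c + sum_i phi_i X_{t+1-i}.
Substitute known values:
  E[X_{t+1} | ...] = (-0.263) * (-4) + (-0.587) * (-2)
                   = 2.2260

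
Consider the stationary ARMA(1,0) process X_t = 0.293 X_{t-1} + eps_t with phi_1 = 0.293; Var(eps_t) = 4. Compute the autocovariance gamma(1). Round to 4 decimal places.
\gamma(1) = 1.2821

Multiply the model equation by X_{t-k} and take expectations. With theta_0 = psi_0 = 1 and psi_j the MA(infinity) weights, this gives
  gamma(k) - sum_i phi_i gamma(k-i) = c_k,
  c_k = sigma^2 * sum_{j=k..q} theta_j psi_{j-k}   (c_k = 0 for k > q),
using gamma(-m) = gamma(m).
Pure AR (q = 0): c_0 = sigma^2 = 4, c_k = 0 for k >= 1.
Equations for k = 0 and k = 1 (AR order 1):
  gamma(0) = phi_1 gamma(1) + c_0
  gamma(1) = phi_1 gamma(0) + c_1
Substituting the second into the first: gamma(0) (1 - phi_1^2) = c_0 + phi_1 c_1, so
  gamma(0) = c_0 / (1 - phi_1^2) = 4 / (1 - (0.293)^2) = 4 / 0.914151 = 4.375645.
  gamma(1) = phi_1 gamma(0) = (0.293)(4.375645) = 1.282064.
Therefore gamma(1) = 1.2821 (to 4 decimal places).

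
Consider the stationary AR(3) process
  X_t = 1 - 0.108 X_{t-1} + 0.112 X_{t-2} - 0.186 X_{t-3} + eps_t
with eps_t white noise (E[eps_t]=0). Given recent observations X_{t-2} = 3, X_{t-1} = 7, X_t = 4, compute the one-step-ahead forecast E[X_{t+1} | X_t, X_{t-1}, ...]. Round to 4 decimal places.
E[X_{t+1} \mid \mathcal F_t] = 0.7940

For an AR(p) model X_t = c + sum_i phi_i X_{t-i} + eps_t, the
one-step-ahead conditional mean is
  E[X_{t+1} | X_t, ...] = c + sum_i phi_i X_{t+1-i}.
Substitute known values:
  E[X_{t+1} | ...] = 1 + (-0.108) * (4) + (0.112) * (7) + (-0.186) * (3)
                   = 0.7940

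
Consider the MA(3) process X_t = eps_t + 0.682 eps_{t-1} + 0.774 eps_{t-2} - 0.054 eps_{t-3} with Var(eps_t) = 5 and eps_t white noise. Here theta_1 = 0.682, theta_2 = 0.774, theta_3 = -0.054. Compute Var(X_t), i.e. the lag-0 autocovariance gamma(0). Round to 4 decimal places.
\gamma(0) = 10.3356

For an MA(q) process X_t = eps_t + sum_i theta_i eps_{t-i} with
Var(eps_t) = sigma^2, the variance is
  gamma(0) = sigma^2 * (1 + sum_i theta_i^2).
  sum_i theta_i^2 = (0.682)^2 + (0.774)^2 + (-0.054)^2 = 0.465124 + 0.599076 + 0.002916 = 1.067116.
  gamma(0) = 5 * (1 + 1.067116) = 5 * 2.067116 = 10.33558, which rounds to 10.3356.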